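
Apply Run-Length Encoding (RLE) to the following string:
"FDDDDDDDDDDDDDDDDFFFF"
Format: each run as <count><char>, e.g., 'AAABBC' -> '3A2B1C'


Scanning runs left to right:
  i=0: run of 'F' x 1 -> '1F'
  i=1: run of 'D' x 16 -> '16D'
  i=17: run of 'F' x 4 -> '4F'

RLE = 1F16D4F


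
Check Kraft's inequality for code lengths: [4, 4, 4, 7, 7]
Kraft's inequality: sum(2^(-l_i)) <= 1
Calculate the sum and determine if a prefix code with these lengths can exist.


Sum = 2^(-4) + 2^(-4) + 2^(-4) + 2^(-7) + 2^(-7)
    = 0.0625 + 0.0625 + 0.0625 + 0.0078125 + 0.0078125
    = 26/128 = 0.203125
Since 0.203125 <= 1, Kraft's inequality IS satisfied.
A prefix code with these lengths CAN exist.

Kraft sum = 0.203125. Satisfied.


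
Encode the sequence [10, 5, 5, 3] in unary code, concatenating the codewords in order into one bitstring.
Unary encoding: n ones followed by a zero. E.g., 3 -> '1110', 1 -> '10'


Encode each number as n ones followed by a terminating 0:
  10 -> 11111111110 (11 bits)
  5 -> 111110 (6 bits)
  5 -> 111110 (6 bits)
  3 -> 1110 (4 bits)
Total length = 11 + 6 + 6 + 4 = 27 bits.

Unary([10, 5, 5, 3]) = 111111111101111101111101110 (27 bits)


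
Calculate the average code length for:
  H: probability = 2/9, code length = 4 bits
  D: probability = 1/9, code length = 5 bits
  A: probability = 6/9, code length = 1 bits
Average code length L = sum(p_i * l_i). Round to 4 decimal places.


Weighted contributions p_i * l_i:
  H: (2/9) * 4 = 8/9
  D: (1/9) * 5 = 5/9
  A: (6/9) * 1 = 6/9
Sum = (8 + 5 + 6)/9 = 19/9

L = 19/9 = 2.1111 bits/symbol


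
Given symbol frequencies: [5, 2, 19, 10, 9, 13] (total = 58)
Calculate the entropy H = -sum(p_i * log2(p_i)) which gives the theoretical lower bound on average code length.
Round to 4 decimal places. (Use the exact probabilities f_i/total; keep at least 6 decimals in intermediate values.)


Per-symbol terms -p_i * log2(p_i) with p_i = f_i/58:
  p = 5/58 = 0.086207: log2(p) = -3.536053, -p*log2(p) = 0.304832
  p = 2/58 = 0.034483: log2(p) = -4.857981, -p*log2(p) = 0.167517
  p = 19/58 = 0.327586: log2(p) = -1.610053, -p*log2(p) = 0.527431
  p = 10/58 = 0.172414: log2(p) = -2.536053, -p*log2(p) = 0.437251
  p = 9/58 = 0.155172: log2(p) = -2.688056, -p*log2(p) = 0.417112
  p = 13/58 = 0.224138: log2(p) = -2.157541, -p*log2(p) = 0.483587
H = 0.304832 + 0.167517 + 0.527431 + 0.437251 + 0.417112 + 0.483587 = 2.337730

H = 2.3377 bits/symbol


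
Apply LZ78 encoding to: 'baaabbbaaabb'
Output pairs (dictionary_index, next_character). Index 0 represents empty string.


LZ78 encoding steps:
Dictionary: {0: ''}
Step 1: w='' (idx 0), next='b' -> output (0, 'b'), add 'b' as idx 1
Step 2: w='' (idx 0), next='a' -> output (0, 'a'), add 'a' as idx 2
Step 3: w='a' (idx 2), next='a' -> output (2, 'a'), add 'aa' as idx 3
Step 4: w='b' (idx 1), next='b' -> output (1, 'b'), add 'bb' as idx 4
Step 5: w='b' (idx 1), next='a' -> output (1, 'a'), add 'ba' as idx 5
Step 6: w='aa' (idx 3), next='b' -> output (3, 'b'), add 'aab' as idx 6
Step 7: w='b' (idx 1), end of input -> output (1, '')


Encoded: [(0, 'b'), (0, 'a'), (2, 'a'), (1, 'b'), (1, 'a'), (3, 'b'), (1, '')]


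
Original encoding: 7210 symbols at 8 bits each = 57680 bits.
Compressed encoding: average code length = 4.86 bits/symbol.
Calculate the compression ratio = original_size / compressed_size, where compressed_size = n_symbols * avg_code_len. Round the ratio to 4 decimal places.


original_size = n_symbols * orig_bits = 7210 * 8 = 57680 bits
compressed_size = n_symbols * avg_code_len = 7210 * 4.86 = 35040.6 bits
ratio = original_size / compressed_size = 57680 / 35040.6 = 1.6461

Compression ratio = 1.6461


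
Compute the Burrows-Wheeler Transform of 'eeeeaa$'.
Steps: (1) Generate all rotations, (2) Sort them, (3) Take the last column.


Rotations (sorted):
  0: $eeeeaa -> last char: a
  1: a$eeeea -> last char: a
  2: aa$eeee -> last char: e
  3: eaa$eee -> last char: e
  4: eeaa$ee -> last char: e
  5: eeeaa$e -> last char: e
  6: eeeeaa$ -> last char: $


BWT = aaeeee$


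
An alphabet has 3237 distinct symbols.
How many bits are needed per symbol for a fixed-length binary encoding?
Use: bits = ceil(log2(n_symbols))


log2(3237) = 11.6604
Bracket: 2^11 = 2048 < 3237 <= 2^12 = 4096
So ceil(log2(3237)) = 12

bits = ceil(log2(3237)) = ceil(11.6604) = 12 bits


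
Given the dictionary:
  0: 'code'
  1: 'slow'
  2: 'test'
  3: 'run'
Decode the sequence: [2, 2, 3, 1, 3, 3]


Look up each index in the dictionary:
  2 -> 'test'
  2 -> 'test'
  3 -> 'run'
  1 -> 'slow'
  3 -> 'run'
  3 -> 'run'

Decoded: "test test run slow run run"


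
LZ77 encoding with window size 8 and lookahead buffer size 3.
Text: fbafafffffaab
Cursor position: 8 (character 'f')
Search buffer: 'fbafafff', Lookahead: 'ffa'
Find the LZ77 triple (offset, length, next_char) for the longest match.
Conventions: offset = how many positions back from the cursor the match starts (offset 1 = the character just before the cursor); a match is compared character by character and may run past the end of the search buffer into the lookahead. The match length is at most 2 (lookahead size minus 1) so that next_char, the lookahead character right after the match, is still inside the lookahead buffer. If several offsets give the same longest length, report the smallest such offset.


Try each offset into the search buffer:
  offset=1 (pos 7, char 'f'): match length 2
  offset=2 (pos 6, char 'f'): match length 2
  offset=3 (pos 5, char 'f'): match length 2
  offset=4 (pos 4, char 'a'): match length 0
  offset=5 (pos 3, char 'f'): match length 1
  offset=6 (pos 2, char 'a'): match length 0
  offset=7 (pos 1, char 'b'): match length 0
  offset=8 (pos 0, char 'f'): match length 1
Longest match has length 2, found at offsets 1, 2, 3; take the smallest, offset 1.
next_char = character at position 8 + 2 = 10 -> 'a'

Best match: offset=1, length=2 (matching 'ff' starting at position 7)
LZ77 triple: (1, 2, 'a')


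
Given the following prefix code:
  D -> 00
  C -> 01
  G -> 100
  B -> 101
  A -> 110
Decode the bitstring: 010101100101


Decoding step by step:
Bits 01 -> C
Bits 01 -> C
Bits 01 -> C
Bits 100 -> G
Bits 101 -> B


Decoded message: CCCGB


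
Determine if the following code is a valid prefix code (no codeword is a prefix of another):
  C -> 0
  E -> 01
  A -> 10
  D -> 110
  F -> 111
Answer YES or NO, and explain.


Checking each pair (does one codeword prefix another?):
  C='0' vs E='01': prefix -- VIOLATION

NO -- this is NOT a valid prefix code. C (0) is a prefix of E (01).


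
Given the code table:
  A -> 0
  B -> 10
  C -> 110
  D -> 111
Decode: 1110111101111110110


Decoding:
111 -> D
0 -> A
111 -> D
10 -> B
111 -> D
111 -> D
0 -> A
110 -> C


Result: DADBDDAC


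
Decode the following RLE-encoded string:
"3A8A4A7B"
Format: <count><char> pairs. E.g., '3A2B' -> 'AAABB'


Expanding each <count><char> pair:
  3A -> 'AAA'
  8A -> 'AAAAAAAA'
  4A -> 'AAAA'
  7B -> 'BBBBBBB'

Decoded = AAAAAAAAAAAAAAABBBBBBB


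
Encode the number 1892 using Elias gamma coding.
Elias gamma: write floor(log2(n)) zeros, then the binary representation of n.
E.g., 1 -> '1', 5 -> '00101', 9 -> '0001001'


num_bits = floor(log2(1892)) + 1 = 11
leading_zeros = num_bits - 1 = 10
binary(1892) = 11101100100

Elias gamma(1892) = '0000000000' + '11101100100' = 000000000011101100100 (21 bits)


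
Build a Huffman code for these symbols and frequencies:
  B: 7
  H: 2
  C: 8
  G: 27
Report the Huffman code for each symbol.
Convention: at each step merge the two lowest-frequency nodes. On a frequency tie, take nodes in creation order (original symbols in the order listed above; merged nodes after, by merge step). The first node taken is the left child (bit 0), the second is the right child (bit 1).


Huffman tree construction:
Step 1: Merge H(2) + B(7) = 9
Step 2: Merge C(8) + (H+B)(9) = 17
Step 3: Merge (C+(H+B))(17) + G(27) = 44
Read each symbol's code off the tree from the root (left child = 0, right child = 1).

Codes:
  B: 011 (length 3)
  H: 010 (length 3)
  C: 00 (length 2)
  G: 1 (length 1)
Average code length: 70/44 = 1.5909 bits/symbol


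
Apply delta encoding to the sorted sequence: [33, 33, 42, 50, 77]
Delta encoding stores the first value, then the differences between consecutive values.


First value: 33
Deltas:
  33 - 33 = 0
  42 - 33 = 9
  50 - 42 = 8
  77 - 50 = 27


Delta encoded: [33, 0, 9, 8, 27]


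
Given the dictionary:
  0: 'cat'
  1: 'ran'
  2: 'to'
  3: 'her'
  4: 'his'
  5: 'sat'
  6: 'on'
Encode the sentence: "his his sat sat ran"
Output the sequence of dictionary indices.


Look up each word in the dictionary:
  'his' -> 4
  'his' -> 4
  'sat' -> 5
  'sat' -> 5
  'ran' -> 1

Encoded: [4, 4, 5, 5, 1]


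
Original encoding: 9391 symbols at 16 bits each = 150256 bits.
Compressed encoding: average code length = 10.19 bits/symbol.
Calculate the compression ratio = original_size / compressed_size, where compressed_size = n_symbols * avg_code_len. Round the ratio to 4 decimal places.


original_size = n_symbols * orig_bits = 9391 * 16 = 150256 bits
compressed_size = n_symbols * avg_code_len = 9391 * 10.19 = 95694.29 bits
ratio = original_size / compressed_size = 150256 / 95694.29 = 1.5702

Compression ratio = 1.5702


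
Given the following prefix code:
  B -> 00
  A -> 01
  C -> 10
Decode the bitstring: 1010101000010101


Decoding step by step:
Bits 10 -> C
Bits 10 -> C
Bits 10 -> C
Bits 10 -> C
Bits 00 -> B
Bits 01 -> A
Bits 01 -> A
Bits 01 -> A


Decoded message: CCCCBAAA


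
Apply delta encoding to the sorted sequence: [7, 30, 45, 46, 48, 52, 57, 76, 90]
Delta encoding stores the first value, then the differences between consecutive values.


First value: 7
Deltas:
  30 - 7 = 23
  45 - 30 = 15
  46 - 45 = 1
  48 - 46 = 2
  52 - 48 = 4
  57 - 52 = 5
  76 - 57 = 19
  90 - 76 = 14


Delta encoded: [7, 23, 15, 1, 2, 4, 5, 19, 14]


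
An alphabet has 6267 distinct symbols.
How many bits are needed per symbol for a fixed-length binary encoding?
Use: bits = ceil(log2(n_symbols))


log2(6267) = 12.6136
Bracket: 2^12 = 4096 < 6267 <= 2^13 = 8192
So ceil(log2(6267)) = 13

bits = ceil(log2(6267)) = ceil(12.6136) = 13 bits


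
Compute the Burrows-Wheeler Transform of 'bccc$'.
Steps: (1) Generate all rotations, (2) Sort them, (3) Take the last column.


Rotations (sorted):
  0: $bccc -> last char: c
  1: bccc$ -> last char: $
  2: c$bcc -> last char: c
  3: cc$bc -> last char: c
  4: ccc$b -> last char: b


BWT = c$ccb


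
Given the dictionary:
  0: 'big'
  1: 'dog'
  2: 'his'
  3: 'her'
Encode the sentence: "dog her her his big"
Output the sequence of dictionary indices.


Look up each word in the dictionary:
  'dog' -> 1
  'her' -> 3
  'her' -> 3
  'his' -> 2
  'big' -> 0

Encoded: [1, 3, 3, 2, 0]


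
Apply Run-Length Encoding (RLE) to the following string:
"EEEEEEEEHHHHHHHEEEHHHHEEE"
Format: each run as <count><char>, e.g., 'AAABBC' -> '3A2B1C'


Scanning runs left to right:
  i=0: run of 'E' x 8 -> '8E'
  i=8: run of 'H' x 7 -> '7H'
  i=15: run of 'E' x 3 -> '3E'
  i=18: run of 'H' x 4 -> '4H'
  i=22: run of 'E' x 3 -> '3E'

RLE = 8E7H3E4H3E


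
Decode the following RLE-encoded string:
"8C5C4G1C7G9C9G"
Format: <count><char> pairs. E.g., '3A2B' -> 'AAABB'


Expanding each <count><char> pair:
  8C -> 'CCCCCCCC'
  5C -> 'CCCCC'
  4G -> 'GGGG'
  1C -> 'C'
  7G -> 'GGGGGGG'
  9C -> 'CCCCCCCCC'
  9G -> 'GGGGGGGGG'

Decoded = CCCCCCCCCCCCCGGGGCGGGGGGGCCCCCCCCCGGGGGGGGG


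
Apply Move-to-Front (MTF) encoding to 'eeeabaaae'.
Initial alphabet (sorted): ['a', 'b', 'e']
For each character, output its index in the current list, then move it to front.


MTF encoding:
'e': index 2 in ['a', 'b', 'e'] -> ['e', 'a', 'b']
'e': index 0 in ['e', 'a', 'b'] -> ['e', 'a', 'b']
'e': index 0 in ['e', 'a', 'b'] -> ['e', 'a', 'b']
'a': index 1 in ['e', 'a', 'b'] -> ['a', 'e', 'b']
'b': index 2 in ['a', 'e', 'b'] -> ['b', 'a', 'e']
'a': index 1 in ['b', 'a', 'e'] -> ['a', 'b', 'e']
'a': index 0 in ['a', 'b', 'e'] -> ['a', 'b', 'e']
'a': index 0 in ['a', 'b', 'e'] -> ['a', 'b', 'e']
'e': index 2 in ['a', 'b', 'e'] -> ['e', 'a', 'b']


Output: [2, 0, 0, 1, 2, 1, 0, 0, 2]


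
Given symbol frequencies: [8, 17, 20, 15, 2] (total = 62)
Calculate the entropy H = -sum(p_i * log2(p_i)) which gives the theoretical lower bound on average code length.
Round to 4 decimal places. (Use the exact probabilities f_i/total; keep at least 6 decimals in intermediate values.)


Per-symbol terms -p_i * log2(p_i) with p_i = f_i/62:
  p = 8/62 = 0.129032: log2(p) = -2.954196, -p*log2(p) = 0.381187
  p = 17/62 = 0.274194: log2(p) = -1.866733, -p*log2(p) = 0.511846
  p = 20/62 = 0.322581: log2(p) = -1.632268, -p*log2(p) = 0.526538
  p = 15/62 = 0.241935: log2(p) = -2.047306, -p*log2(p) = 0.495316
  p = 2/62 = 0.032258: log2(p) = -4.954196, -p*log2(p) = 0.159813
H = 0.381187 + 0.511846 + 0.526538 + 0.495316 + 0.159813 = 2.074700

H = 2.0747 bits/symbol


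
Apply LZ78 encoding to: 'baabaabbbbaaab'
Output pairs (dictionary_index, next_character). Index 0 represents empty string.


LZ78 encoding steps:
Dictionary: {0: ''}
Step 1: w='' (idx 0), next='b' -> output (0, 'b'), add 'b' as idx 1
Step 2: w='' (idx 0), next='a' -> output (0, 'a'), add 'a' as idx 2
Step 3: w='a' (idx 2), next='b' -> output (2, 'b'), add 'ab' as idx 3
Step 4: w='a' (idx 2), next='a' -> output (2, 'a'), add 'aa' as idx 4
Step 5: w='b' (idx 1), next='b' -> output (1, 'b'), add 'bb' as idx 5
Step 6: w='bb' (idx 5), next='a' -> output (5, 'a'), add 'bba' as idx 6
Step 7: w='aa' (idx 4), next='b' -> output (4, 'b'), add 'aab' as idx 7


Encoded: [(0, 'b'), (0, 'a'), (2, 'b'), (2, 'a'), (1, 'b'), (5, 'a'), (4, 'b')]


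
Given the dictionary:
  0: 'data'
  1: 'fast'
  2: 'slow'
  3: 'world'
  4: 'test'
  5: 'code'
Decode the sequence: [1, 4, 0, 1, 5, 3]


Look up each index in the dictionary:
  1 -> 'fast'
  4 -> 'test'
  0 -> 'data'
  1 -> 'fast'
  5 -> 'code'
  3 -> 'world'

Decoded: "fast test data fast code world"


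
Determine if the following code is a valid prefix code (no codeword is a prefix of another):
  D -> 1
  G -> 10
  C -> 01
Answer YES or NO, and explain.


Checking each pair (does one codeword prefix another?):
  D='1' vs G='10': prefix -- VIOLATION

NO -- this is NOT a valid prefix code. D (1) is a prefix of G (10).


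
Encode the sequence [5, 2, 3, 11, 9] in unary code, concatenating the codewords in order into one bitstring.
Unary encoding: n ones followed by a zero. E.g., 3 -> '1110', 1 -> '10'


Encode each number as n ones followed by a terminating 0:
  5 -> 111110 (6 bits)
  2 -> 110 (3 bits)
  3 -> 1110 (4 bits)
  11 -> 111111111110 (12 bits)
  9 -> 1111111110 (10 bits)
Total length = 6 + 3 + 4 + 12 + 10 = 35 bits.

Unary([5, 2, 3, 11, 9]) = 11111011011101111111111101111111110 (35 bits)


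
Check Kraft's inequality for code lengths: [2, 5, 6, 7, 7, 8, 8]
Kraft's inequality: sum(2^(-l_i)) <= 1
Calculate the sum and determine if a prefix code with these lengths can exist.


Sum = 2^(-2) + 2^(-5) + 2^(-6) + 2^(-7) + 2^(-7) + 2^(-8) + 2^(-8)
    = 0.25 + 0.03125 + 0.015625 + 0.0078125 + 0.0078125 + 0.00390625 + 0.00390625
    = 82/256 = 0.3203125
Since 0.3203125 <= 1, Kraft's inequality IS satisfied.
A prefix code with these lengths CAN exist.

Kraft sum = 0.3203125. Satisfied.


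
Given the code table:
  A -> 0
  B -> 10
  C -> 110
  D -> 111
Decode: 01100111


Decoding:
0 -> A
110 -> C
0 -> A
111 -> D


Result: ACAD


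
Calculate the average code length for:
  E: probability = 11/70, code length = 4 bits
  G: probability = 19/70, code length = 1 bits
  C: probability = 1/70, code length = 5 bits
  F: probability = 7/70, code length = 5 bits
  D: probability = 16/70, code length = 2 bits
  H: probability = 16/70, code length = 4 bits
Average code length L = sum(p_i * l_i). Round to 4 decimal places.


Weighted contributions p_i * l_i:
  E: (11/70) * 4 = 44/70
  G: (19/70) * 1 = 19/70
  C: (1/70) * 5 = 5/70
  F: (7/70) * 5 = 35/70
  D: (16/70) * 2 = 32/70
  H: (16/70) * 4 = 64/70
Sum = (44 + 19 + 5 + 35 + 32 + 64)/70 = 199/70

L = 199/70 = 2.8429 bits/symbol


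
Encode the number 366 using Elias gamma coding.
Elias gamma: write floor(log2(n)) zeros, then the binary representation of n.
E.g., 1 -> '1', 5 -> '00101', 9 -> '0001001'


num_bits = floor(log2(366)) + 1 = 9
leading_zeros = num_bits - 1 = 8
binary(366) = 101101110

Elias gamma(366) = '00000000' + '101101110' = 00000000101101110 (17 bits)


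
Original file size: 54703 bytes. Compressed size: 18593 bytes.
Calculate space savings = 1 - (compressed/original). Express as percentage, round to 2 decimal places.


ratio = compressed/original = 18593/54703 = 0.33989
savings = 1 - ratio = 1 - 0.33989 = 0.66011
as a percentage: 0.66011 * 100 = 66.01%

Space savings = 1 - 18593/54703 = 66.01%


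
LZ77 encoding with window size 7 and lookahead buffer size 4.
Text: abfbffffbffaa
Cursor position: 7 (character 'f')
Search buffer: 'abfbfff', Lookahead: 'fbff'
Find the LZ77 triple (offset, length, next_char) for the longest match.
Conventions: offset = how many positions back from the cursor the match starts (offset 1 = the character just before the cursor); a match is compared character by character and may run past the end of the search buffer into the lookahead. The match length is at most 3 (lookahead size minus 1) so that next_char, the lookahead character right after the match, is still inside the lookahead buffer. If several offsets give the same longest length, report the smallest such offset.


Try each offset into the search buffer:
  offset=1 (pos 6, char 'f'): match length 1
  offset=2 (pos 5, char 'f'): match length 1
  offset=3 (pos 4, char 'f'): match length 1
  offset=4 (pos 3, char 'b'): match length 0
  offset=5 (pos 2, char 'f'): match length 3
  offset=6 (pos 1, char 'b'): match length 0
  offset=7 (pos 0, char 'a'): match length 0
Longest match has length 3 at offset 5.
next_char = character at position 7 + 3 = 10 -> 'f'

Best match: offset=5, length=3 (matching 'fbf' starting at position 2)
LZ77 triple: (5, 3, 'f')


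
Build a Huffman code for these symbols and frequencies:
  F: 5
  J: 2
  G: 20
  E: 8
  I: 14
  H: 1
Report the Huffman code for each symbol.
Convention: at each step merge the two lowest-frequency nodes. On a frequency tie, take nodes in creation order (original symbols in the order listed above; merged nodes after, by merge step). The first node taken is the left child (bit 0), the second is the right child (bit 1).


Huffman tree construction:
Step 1: Merge H(1) + J(2) = 3
Step 2: Merge (H+J)(3) + F(5) = 8
Step 3: Merge E(8) + ((H+J)+F)(8) = 16
Step 4: Merge I(14) + (E+((H+J)+F))(16) = 30
Step 5: Merge G(20) + (I+(E+((H+J)+F)))(30) = 50
Read each symbol's code off the tree from the root (left child = 0, right child = 1).

Codes:
  F: 1111 (length 4)
  J: 11101 (length 5)
  G: 0 (length 1)
  E: 110 (length 3)
  I: 10 (length 2)
  H: 11100 (length 5)
Average code length: 107/50 = 2.1400 bits/symbol


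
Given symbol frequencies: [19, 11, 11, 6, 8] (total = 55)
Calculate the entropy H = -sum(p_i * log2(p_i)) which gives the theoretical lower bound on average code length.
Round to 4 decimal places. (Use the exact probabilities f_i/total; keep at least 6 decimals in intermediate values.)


Per-symbol terms -p_i * log2(p_i) with p_i = f_i/55:
  p = 19/55 = 0.345455: log2(p) = -1.533432, -p*log2(p) = 0.529731
  p = 11/55 = 0.200000: log2(p) = -2.321928, -p*log2(p) = 0.464386
  p = 11/55 = 0.200000: log2(p) = -2.321928, -p*log2(p) = 0.464386
  p = 6/55 = 0.109091: log2(p) = -3.196397, -p*log2(p) = 0.348698
  p = 8/55 = 0.145455: log2(p) = -2.781360, -p*log2(p) = 0.404561
H = 0.529731 + 0.464386 + 0.464386 + 0.348698 + 0.404561 = 2.211762

H = 2.2118 bits/symbol


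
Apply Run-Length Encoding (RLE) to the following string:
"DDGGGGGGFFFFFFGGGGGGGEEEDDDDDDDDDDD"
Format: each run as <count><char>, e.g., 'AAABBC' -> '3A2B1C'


Scanning runs left to right:
  i=0: run of 'D' x 2 -> '2D'
  i=2: run of 'G' x 6 -> '6G'
  i=8: run of 'F' x 6 -> '6F'
  i=14: run of 'G' x 7 -> '7G'
  i=21: run of 'E' x 3 -> '3E'
  i=24: run of 'D' x 11 -> '11D'

RLE = 2D6G6F7G3E11D


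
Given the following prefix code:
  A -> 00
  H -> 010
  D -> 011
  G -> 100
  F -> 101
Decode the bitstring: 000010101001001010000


Decoding step by step:
Bits 00 -> A
Bits 00 -> A
Bits 101 -> F
Bits 010 -> H
Bits 010 -> H
Bits 010 -> H
Bits 100 -> G
Bits 00 -> A


Decoded message: AAFHHHGA


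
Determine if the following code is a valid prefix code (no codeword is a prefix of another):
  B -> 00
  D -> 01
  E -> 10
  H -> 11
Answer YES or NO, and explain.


Checking each pair (does one codeword prefix another?):
  B='00' vs D='01': no prefix
  B='00' vs E='10': no prefix
  B='00' vs H='11': no prefix
  D='01' vs B='00': no prefix
  D='01' vs E='10': no prefix
  D='01' vs H='11': no prefix
  E='10' vs B='00': no prefix
  E='10' vs D='01': no prefix
  E='10' vs H='11': no prefix
  H='11' vs B='00': no prefix
  H='11' vs D='01': no prefix
  H='11' vs E='10': no prefix
No violation found over all pairs.

YES -- this is a valid prefix code. No codeword is a prefix of any other codeword.


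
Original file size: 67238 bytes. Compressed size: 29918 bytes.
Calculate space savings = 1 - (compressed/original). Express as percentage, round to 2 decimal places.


ratio = compressed/original = 29918/67238 = 0.444957
savings = 1 - ratio = 1 - 0.444957 = 0.555043
as a percentage: 0.555043 * 100 = 55.5%

Space savings = 1 - 29918/67238 = 55.5%


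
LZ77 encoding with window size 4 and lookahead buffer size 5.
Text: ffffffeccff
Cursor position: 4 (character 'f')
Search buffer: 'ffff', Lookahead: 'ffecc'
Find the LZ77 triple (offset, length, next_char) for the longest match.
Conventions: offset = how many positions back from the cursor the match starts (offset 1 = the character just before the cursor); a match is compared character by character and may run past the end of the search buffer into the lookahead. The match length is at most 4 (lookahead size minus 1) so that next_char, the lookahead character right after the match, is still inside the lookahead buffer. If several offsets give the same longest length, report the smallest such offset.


Try each offset into the search buffer:
  offset=1 (pos 3, char 'f'): match length 2
  offset=2 (pos 2, char 'f'): match length 2
  offset=3 (pos 1, char 'f'): match length 2
  offset=4 (pos 0, char 'f'): match length 2
Longest match has length 2, found at offsets 1, 2, 3, 4; take the smallest, offset 1.
next_char = character at position 4 + 2 = 6 -> 'e'

Best match: offset=1, length=2 (matching 'ff' starting at position 3)
LZ77 triple: (1, 2, 'e')


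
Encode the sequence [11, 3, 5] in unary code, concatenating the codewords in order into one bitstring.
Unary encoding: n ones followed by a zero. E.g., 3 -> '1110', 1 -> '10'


Encode each number as n ones followed by a terminating 0:
  11 -> 111111111110 (12 bits)
  3 -> 1110 (4 bits)
  5 -> 111110 (6 bits)
Total length = 12 + 4 + 6 = 22 bits.

Unary([11, 3, 5]) = 1111111111101110111110 (22 bits)


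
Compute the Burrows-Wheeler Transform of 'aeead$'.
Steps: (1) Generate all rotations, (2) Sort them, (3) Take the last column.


Rotations (sorted):
  0: $aeead -> last char: d
  1: ad$aee -> last char: e
  2: aeead$ -> last char: $
  3: d$aeea -> last char: a
  4: ead$ae -> last char: e
  5: eead$a -> last char: a


BWT = de$aea


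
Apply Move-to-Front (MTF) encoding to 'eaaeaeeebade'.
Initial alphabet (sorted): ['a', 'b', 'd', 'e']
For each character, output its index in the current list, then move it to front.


MTF encoding:
'e': index 3 in ['a', 'b', 'd', 'e'] -> ['e', 'a', 'b', 'd']
'a': index 1 in ['e', 'a', 'b', 'd'] -> ['a', 'e', 'b', 'd']
'a': index 0 in ['a', 'e', 'b', 'd'] -> ['a', 'e', 'b', 'd']
'e': index 1 in ['a', 'e', 'b', 'd'] -> ['e', 'a', 'b', 'd']
'a': index 1 in ['e', 'a', 'b', 'd'] -> ['a', 'e', 'b', 'd']
'e': index 1 in ['a', 'e', 'b', 'd'] -> ['e', 'a', 'b', 'd']
'e': index 0 in ['e', 'a', 'b', 'd'] -> ['e', 'a', 'b', 'd']
'e': index 0 in ['e', 'a', 'b', 'd'] -> ['e', 'a', 'b', 'd']
'b': index 2 in ['e', 'a', 'b', 'd'] -> ['b', 'e', 'a', 'd']
'a': index 2 in ['b', 'e', 'a', 'd'] -> ['a', 'b', 'e', 'd']
'd': index 3 in ['a', 'b', 'e', 'd'] -> ['d', 'a', 'b', 'e']
'e': index 3 in ['d', 'a', 'b', 'e'] -> ['e', 'd', 'a', 'b']


Output: [3, 1, 0, 1, 1, 1, 0, 0, 2, 2, 3, 3]


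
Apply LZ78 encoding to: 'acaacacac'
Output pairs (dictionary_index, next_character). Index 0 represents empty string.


LZ78 encoding steps:
Dictionary: {0: ''}
Step 1: w='' (idx 0), next='a' -> output (0, 'a'), add 'a' as idx 1
Step 2: w='' (idx 0), next='c' -> output (0, 'c'), add 'c' as idx 2
Step 3: w='a' (idx 1), next='a' -> output (1, 'a'), add 'aa' as idx 3
Step 4: w='c' (idx 2), next='a' -> output (2, 'a'), add 'ca' as idx 4
Step 5: w='ca' (idx 4), next='c' -> output (4, 'c'), add 'cac' as idx 5


Encoded: [(0, 'a'), (0, 'c'), (1, 'a'), (2, 'a'), (4, 'c')]


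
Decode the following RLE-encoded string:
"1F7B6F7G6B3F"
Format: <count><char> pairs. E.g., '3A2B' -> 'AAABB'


Expanding each <count><char> pair:
  1F -> 'F'
  7B -> 'BBBBBBB'
  6F -> 'FFFFFF'
  7G -> 'GGGGGGG'
  6B -> 'BBBBBB'
  3F -> 'FFF'

Decoded = FBBBBBBBFFFFFFGGGGGGGBBBBBBFFF


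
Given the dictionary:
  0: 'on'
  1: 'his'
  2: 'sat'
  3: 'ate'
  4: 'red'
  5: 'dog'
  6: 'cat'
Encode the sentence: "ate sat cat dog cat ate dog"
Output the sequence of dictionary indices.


Look up each word in the dictionary:
  'ate' -> 3
  'sat' -> 2
  'cat' -> 6
  'dog' -> 5
  'cat' -> 6
  'ate' -> 3
  'dog' -> 5

Encoded: [3, 2, 6, 5, 6, 3, 5]


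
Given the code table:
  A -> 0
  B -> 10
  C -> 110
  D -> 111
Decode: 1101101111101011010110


Decoding:
110 -> C
110 -> C
111 -> D
110 -> C
10 -> B
110 -> C
10 -> B
110 -> C


Result: CCDCBCBC


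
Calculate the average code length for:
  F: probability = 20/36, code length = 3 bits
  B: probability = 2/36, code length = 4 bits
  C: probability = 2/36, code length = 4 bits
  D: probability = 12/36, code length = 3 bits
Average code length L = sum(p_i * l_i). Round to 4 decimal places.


Weighted contributions p_i * l_i:
  F: (20/36) * 3 = 60/36
  B: (2/36) * 4 = 8/36
  C: (2/36) * 4 = 8/36
  D: (12/36) * 3 = 36/36
Sum = (60 + 8 + 8 + 36)/36 = 112/36

L = 112/36 = 3.1111 bits/symbol


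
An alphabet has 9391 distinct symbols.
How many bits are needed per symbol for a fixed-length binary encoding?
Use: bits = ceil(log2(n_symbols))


log2(9391) = 13.1971
Bracket: 2^13 = 8192 < 9391 <= 2^14 = 16384
So ceil(log2(9391)) = 14

bits = ceil(log2(9391)) = ceil(13.1971) = 14 bits


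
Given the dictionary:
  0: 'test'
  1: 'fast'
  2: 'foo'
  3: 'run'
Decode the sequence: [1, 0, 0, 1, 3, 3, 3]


Look up each index in the dictionary:
  1 -> 'fast'
  0 -> 'test'
  0 -> 'test'
  1 -> 'fast'
  3 -> 'run'
  3 -> 'run'
  3 -> 'run'

Decoded: "fast test test fast run run run"


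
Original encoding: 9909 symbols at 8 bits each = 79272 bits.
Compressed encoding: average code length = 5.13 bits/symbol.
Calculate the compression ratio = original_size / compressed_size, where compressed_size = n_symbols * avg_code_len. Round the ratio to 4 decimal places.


original_size = n_symbols * orig_bits = 9909 * 8 = 79272 bits
compressed_size = n_symbols * avg_code_len = 9909 * 5.13 = 50833.17 bits
ratio = original_size / compressed_size = 79272 / 50833.17 = 1.5595

Compression ratio = 1.5595


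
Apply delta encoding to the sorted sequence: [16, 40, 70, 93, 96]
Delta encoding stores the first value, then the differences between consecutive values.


First value: 16
Deltas:
  40 - 16 = 24
  70 - 40 = 30
  93 - 70 = 23
  96 - 93 = 3


Delta encoded: [16, 24, 30, 23, 3]


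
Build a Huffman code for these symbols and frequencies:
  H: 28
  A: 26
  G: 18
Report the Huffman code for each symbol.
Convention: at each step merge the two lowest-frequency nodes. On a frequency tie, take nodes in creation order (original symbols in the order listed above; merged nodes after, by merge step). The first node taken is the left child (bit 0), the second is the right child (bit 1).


Huffman tree construction:
Step 1: Merge G(18) + A(26) = 44
Step 2: Merge H(28) + (G+A)(44) = 72
Read each symbol's code off the tree from the root (left child = 0, right child = 1).

Codes:
  H: 0 (length 1)
  A: 11 (length 2)
  G: 10 (length 2)
Average code length: 116/72 = 1.6111 bits/symbol


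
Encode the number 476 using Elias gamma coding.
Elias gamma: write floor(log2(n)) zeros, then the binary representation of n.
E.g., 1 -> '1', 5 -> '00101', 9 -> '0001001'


num_bits = floor(log2(476)) + 1 = 9
leading_zeros = num_bits - 1 = 8
binary(476) = 111011100

Elias gamma(476) = '00000000' + '111011100' = 00000000111011100 (17 bits)


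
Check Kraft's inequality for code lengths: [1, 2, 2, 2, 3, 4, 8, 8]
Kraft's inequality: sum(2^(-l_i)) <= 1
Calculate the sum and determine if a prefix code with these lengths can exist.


Sum = 2^(-1) + 2^(-2) + 2^(-2) + 2^(-2) + 2^(-3) + 2^(-4) + 2^(-8) + 2^(-8)
    = 0.5 + 0.25 + 0.25 + 0.25 + 0.125 + 0.0625 + 0.00390625 + 0.00390625
    = 370/256 = 1.4453125
Since 1.4453125 > 1, Kraft's inequality is NOT satisfied.
A prefix code with these lengths CANNOT exist.

Kraft sum = 1.4453125. Not satisfied.


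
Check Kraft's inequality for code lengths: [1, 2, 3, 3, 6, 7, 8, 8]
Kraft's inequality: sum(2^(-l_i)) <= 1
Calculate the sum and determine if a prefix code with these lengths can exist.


Sum = 2^(-1) + 2^(-2) + 2^(-3) + 2^(-3) + 2^(-6) + 2^(-7) + 2^(-8) + 2^(-8)
    = 0.5 + 0.25 + 0.125 + 0.125 + 0.015625 + 0.0078125 + 0.00390625 + 0.00390625
    = 264/256 = 1.03125
Since 1.03125 > 1, Kraft's inequality is NOT satisfied.
A prefix code with these lengths CANNOT exist.

Kraft sum = 1.03125. Not satisfied.


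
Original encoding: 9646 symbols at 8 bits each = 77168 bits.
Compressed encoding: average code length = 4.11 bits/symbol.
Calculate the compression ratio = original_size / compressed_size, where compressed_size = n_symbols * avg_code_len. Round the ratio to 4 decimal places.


original_size = n_symbols * orig_bits = 9646 * 8 = 77168 bits
compressed_size = n_symbols * avg_code_len = 9646 * 4.11 = 39645.06 bits
ratio = original_size / compressed_size = 77168 / 39645.06 = 1.9465

Compression ratio = 1.9465


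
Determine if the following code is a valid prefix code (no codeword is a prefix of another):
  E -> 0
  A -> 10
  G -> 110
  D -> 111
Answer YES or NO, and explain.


Checking each pair (does one codeword prefix another?):
  E='0' vs A='10': no prefix
  E='0' vs G='110': no prefix
  E='0' vs D='111': no prefix
  A='10' vs E='0': no prefix
  A='10' vs G='110': no prefix
  A='10' vs D='111': no prefix
  G='110' vs E='0': no prefix
  G='110' vs A='10': no prefix
  G='110' vs D='111': no prefix
  D='111' vs E='0': no prefix
  D='111' vs A='10': no prefix
  D='111' vs G='110': no prefix
No violation found over all pairs.

YES -- this is a valid prefix code. No codeword is a prefix of any other codeword.


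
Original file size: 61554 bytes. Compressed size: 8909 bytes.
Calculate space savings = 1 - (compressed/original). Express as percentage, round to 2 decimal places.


ratio = compressed/original = 8909/61554 = 0.144735
savings = 1 - ratio = 1 - 0.144735 = 0.855265
as a percentage: 0.855265 * 100 = 85.53%

Space savings = 1 - 8909/61554 = 85.53%


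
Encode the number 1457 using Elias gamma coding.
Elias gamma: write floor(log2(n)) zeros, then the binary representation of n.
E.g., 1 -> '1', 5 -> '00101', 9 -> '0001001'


num_bits = floor(log2(1457)) + 1 = 11
leading_zeros = num_bits - 1 = 10
binary(1457) = 10110110001

Elias gamma(1457) = '0000000000' + '10110110001' = 000000000010110110001 (21 bits)


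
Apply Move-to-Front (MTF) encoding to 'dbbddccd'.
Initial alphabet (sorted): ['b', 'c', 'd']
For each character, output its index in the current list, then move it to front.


MTF encoding:
'd': index 2 in ['b', 'c', 'd'] -> ['d', 'b', 'c']
'b': index 1 in ['d', 'b', 'c'] -> ['b', 'd', 'c']
'b': index 0 in ['b', 'd', 'c'] -> ['b', 'd', 'c']
'd': index 1 in ['b', 'd', 'c'] -> ['d', 'b', 'c']
'd': index 0 in ['d', 'b', 'c'] -> ['d', 'b', 'c']
'c': index 2 in ['d', 'b', 'c'] -> ['c', 'd', 'b']
'c': index 0 in ['c', 'd', 'b'] -> ['c', 'd', 'b']
'd': index 1 in ['c', 'd', 'b'] -> ['d', 'c', 'b']


Output: [2, 1, 0, 1, 0, 2, 0, 1]


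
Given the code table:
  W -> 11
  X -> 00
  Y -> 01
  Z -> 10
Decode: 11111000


Decoding:
11 -> W
11 -> W
10 -> Z
00 -> X


Result: WWZX


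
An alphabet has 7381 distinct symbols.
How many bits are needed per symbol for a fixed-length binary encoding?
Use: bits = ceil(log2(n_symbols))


log2(7381) = 12.8496
Bracket: 2^12 = 4096 < 7381 <= 2^13 = 8192
So ceil(log2(7381)) = 13

bits = ceil(log2(7381)) = ceil(12.8496) = 13 bits


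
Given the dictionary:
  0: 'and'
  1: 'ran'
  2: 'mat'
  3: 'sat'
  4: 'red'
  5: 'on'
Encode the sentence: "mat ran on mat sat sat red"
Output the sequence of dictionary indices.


Look up each word in the dictionary:
  'mat' -> 2
  'ran' -> 1
  'on' -> 5
  'mat' -> 2
  'sat' -> 3
  'sat' -> 3
  'red' -> 4

Encoded: [2, 1, 5, 2, 3, 3, 4]


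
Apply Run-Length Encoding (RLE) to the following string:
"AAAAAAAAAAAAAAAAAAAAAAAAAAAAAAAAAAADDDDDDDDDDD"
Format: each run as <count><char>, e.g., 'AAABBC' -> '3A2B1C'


Scanning runs left to right:
  i=0: run of 'A' x 35 -> '35A'
  i=35: run of 'D' x 11 -> '11D'

RLE = 35A11D


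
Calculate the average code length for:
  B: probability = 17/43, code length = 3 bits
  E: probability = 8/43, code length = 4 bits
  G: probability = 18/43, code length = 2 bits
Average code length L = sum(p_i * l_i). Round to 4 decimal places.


Weighted contributions p_i * l_i:
  B: (17/43) * 3 = 51/43
  E: (8/43) * 4 = 32/43
  G: (18/43) * 2 = 36/43
Sum = (51 + 32 + 36)/43 = 119/43

L = 119/43 = 2.7674 bits/symbol


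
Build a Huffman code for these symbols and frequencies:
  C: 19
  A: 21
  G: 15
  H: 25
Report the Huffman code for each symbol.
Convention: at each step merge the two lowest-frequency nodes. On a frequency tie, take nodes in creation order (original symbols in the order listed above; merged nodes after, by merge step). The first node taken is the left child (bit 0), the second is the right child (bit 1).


Huffman tree construction:
Step 1: Merge G(15) + C(19) = 34
Step 2: Merge A(21) + H(25) = 46
Step 3: Merge (G+C)(34) + (A+H)(46) = 80
Read each symbol's code off the tree from the root (left child = 0, right child = 1).

Codes:
  C: 01 (length 2)
  A: 10 (length 2)
  G: 00 (length 2)
  H: 11 (length 2)
Average code length: 160/80 = 2.0000 bits/symbol


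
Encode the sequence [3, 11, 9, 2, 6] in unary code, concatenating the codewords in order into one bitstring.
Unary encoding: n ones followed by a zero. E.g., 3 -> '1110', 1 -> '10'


Encode each number as n ones followed by a terminating 0:
  3 -> 1110 (4 bits)
  11 -> 111111111110 (12 bits)
  9 -> 1111111110 (10 bits)
  2 -> 110 (3 bits)
  6 -> 1111110 (7 bits)
Total length = 4 + 12 + 10 + 3 + 7 = 36 bits.

Unary([3, 11, 9, 2, 6]) = 111011111111111011111111101101111110 (36 bits)


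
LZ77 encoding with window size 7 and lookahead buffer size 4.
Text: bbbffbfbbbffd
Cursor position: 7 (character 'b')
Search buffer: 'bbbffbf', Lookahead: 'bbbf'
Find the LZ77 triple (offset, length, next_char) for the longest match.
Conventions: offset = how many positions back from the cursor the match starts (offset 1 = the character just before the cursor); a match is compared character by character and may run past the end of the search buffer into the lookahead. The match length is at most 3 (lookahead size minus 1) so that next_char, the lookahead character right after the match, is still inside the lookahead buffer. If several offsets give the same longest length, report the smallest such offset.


Try each offset into the search buffer:
  offset=1 (pos 6, char 'f'): match length 0
  offset=2 (pos 5, char 'b'): match length 1
  offset=3 (pos 4, char 'f'): match length 0
  offset=4 (pos 3, char 'f'): match length 0
  offset=5 (pos 2, char 'b'): match length 1
  offset=6 (pos 1, char 'b'): match length 2
  offset=7 (pos 0, char 'b'): match length 3
Longest match has length 3 at offset 7.
next_char = character at position 7 + 3 = 10 -> 'f'

Best match: offset=7, length=3 (matching 'bbb' starting at position 0)
LZ77 triple: (7, 3, 'f')


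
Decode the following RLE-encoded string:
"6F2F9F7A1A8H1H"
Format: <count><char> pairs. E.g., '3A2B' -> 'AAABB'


Expanding each <count><char> pair:
  6F -> 'FFFFFF'
  2F -> 'FF'
  9F -> 'FFFFFFFFF'
  7A -> 'AAAAAAA'
  1A -> 'A'
  8H -> 'HHHHHHHH'
  1H -> 'H'

Decoded = FFFFFFFFFFFFFFFFFAAAAAAAAHHHHHHHHH


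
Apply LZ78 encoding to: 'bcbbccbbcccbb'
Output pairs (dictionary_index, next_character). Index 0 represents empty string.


LZ78 encoding steps:
Dictionary: {0: ''}
Step 1: w='' (idx 0), next='b' -> output (0, 'b'), add 'b' as idx 1
Step 2: w='' (idx 0), next='c' -> output (0, 'c'), add 'c' as idx 2
Step 3: w='b' (idx 1), next='b' -> output (1, 'b'), add 'bb' as idx 3
Step 4: w='c' (idx 2), next='c' -> output (2, 'c'), add 'cc' as idx 4
Step 5: w='bb' (idx 3), next='c' -> output (3, 'c'), add 'bbc' as idx 5
Step 6: w='cc' (idx 4), next='b' -> output (4, 'b'), add 'ccb' as idx 6
Step 7: w='b' (idx 1), end of input -> output (1, '')


Encoded: [(0, 'b'), (0, 'c'), (1, 'b'), (2, 'c'), (3, 'c'), (4, 'b'), (1, '')]


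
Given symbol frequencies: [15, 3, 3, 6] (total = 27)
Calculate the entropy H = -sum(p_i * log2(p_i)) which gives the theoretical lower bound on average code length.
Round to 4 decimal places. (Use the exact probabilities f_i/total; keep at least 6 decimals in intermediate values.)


Per-symbol terms -p_i * log2(p_i) with p_i = f_i/27:
  p = 15/27 = 0.555556: log2(p) = -0.847997, -p*log2(p) = 0.471109
  p = 3/27 = 0.111111: log2(p) = -3.169925, -p*log2(p) = 0.352214
  p = 3/27 = 0.111111: log2(p) = -3.169925, -p*log2(p) = 0.352214
  p = 6/27 = 0.222222: log2(p) = -2.169925, -p*log2(p) = 0.482206
H = 0.471109 + 0.352214 + 0.352214 + 0.482206 = 1.657743

H = 1.6577 bits/symbol


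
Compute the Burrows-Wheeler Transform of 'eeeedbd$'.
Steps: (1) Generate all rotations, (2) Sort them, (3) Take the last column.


Rotations (sorted):
  0: $eeeedbd -> last char: d
  1: bd$eeeed -> last char: d
  2: d$eeeedb -> last char: b
  3: dbd$eeee -> last char: e
  4: edbd$eee -> last char: e
  5: eedbd$ee -> last char: e
  6: eeedbd$e -> last char: e
  7: eeeedbd$ -> last char: $


BWT = ddbeeee$


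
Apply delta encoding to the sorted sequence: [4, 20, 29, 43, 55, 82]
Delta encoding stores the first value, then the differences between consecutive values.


First value: 4
Deltas:
  20 - 4 = 16
  29 - 20 = 9
  43 - 29 = 14
  55 - 43 = 12
  82 - 55 = 27


Delta encoded: [4, 16, 9, 14, 12, 27]


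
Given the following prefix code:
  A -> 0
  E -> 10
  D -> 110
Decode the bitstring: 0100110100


Decoding step by step:
Bits 0 -> A
Bits 10 -> E
Bits 0 -> A
Bits 110 -> D
Bits 10 -> E
Bits 0 -> A


Decoded message: AEADEA


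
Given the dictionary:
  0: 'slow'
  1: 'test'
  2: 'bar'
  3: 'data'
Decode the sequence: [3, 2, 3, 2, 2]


Look up each index in the dictionary:
  3 -> 'data'
  2 -> 'bar'
  3 -> 'data'
  2 -> 'bar'
  2 -> 'bar'

Decoded: "data bar data bar bar"


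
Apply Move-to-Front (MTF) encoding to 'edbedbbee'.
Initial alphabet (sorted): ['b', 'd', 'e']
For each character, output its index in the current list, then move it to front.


MTF encoding:
'e': index 2 in ['b', 'd', 'e'] -> ['e', 'b', 'd']
'd': index 2 in ['e', 'b', 'd'] -> ['d', 'e', 'b']
'b': index 2 in ['d', 'e', 'b'] -> ['b', 'd', 'e']
'e': index 2 in ['b', 'd', 'e'] -> ['e', 'b', 'd']
'd': index 2 in ['e', 'b', 'd'] -> ['d', 'e', 'b']
'b': index 2 in ['d', 'e', 'b'] -> ['b', 'd', 'e']
'b': index 0 in ['b', 'd', 'e'] -> ['b', 'd', 'e']
'e': index 2 in ['b', 'd', 'e'] -> ['e', 'b', 'd']
'e': index 0 in ['e', 'b', 'd'] -> ['e', 'b', 'd']


Output: [2, 2, 2, 2, 2, 2, 0, 2, 0]
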